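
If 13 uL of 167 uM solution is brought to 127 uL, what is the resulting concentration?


C2 = C1 * V1 / V2
C2 = 167 * 13 / 127
C2 = 17.0945 uM

17.0945 uM


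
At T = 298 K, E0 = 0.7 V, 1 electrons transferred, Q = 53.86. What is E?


E = E0 - (RT/nF) * ln(Q)
E = 0.7 - (8.314 * 298 / (1 * 96485)) * ln(53.86)
E = 0.5976 V

0.5976 V


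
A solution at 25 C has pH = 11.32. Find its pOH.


pOH = 14 - pH
pOH = 14 - 11.32
pOH = 2.68

2.68


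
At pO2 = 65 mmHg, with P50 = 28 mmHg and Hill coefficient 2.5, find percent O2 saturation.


Y = pO2^n / (P50^n + pO2^n)
Y = 65^2.5 / (28^2.5 + 65^2.5)
Y = 89.14%

89.14%


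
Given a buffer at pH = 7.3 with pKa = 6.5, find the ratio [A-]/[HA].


[A-]/[HA] = 10^(pH - pKa)
= 10^(7.3 - 6.5)
= 6.3096

6.3096


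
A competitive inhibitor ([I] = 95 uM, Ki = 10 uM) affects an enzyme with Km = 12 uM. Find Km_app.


Km_app = Km * (1 + [I]/Ki)
Km_app = 12 * (1 + 95/10)
Km_app = 126.0 uM

126.0 uM


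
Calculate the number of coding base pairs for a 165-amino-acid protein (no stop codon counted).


Each amino acid = 1 codon = 3 bp
bp = 165 * 3 = 495 bp

495 bp


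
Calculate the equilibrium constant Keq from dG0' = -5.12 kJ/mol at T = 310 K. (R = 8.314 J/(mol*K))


Keq = exp(-dG0 * 1000 / (R * T))
Keq = exp(-(-5.12) * 1000 / (8.314 * 310))
Keq = 7.2903

7.2903


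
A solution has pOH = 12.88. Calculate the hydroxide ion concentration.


[OH-] = 10^(-pOH)
[OH-] = 10^(-12.88)
[OH-] = 1.318e-13 M

1.318e-13 M


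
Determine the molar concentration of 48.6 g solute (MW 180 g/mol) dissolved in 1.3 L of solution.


C = (mass / MW) / volume
C = (48.6 / 180) / 1.3
C = 0.2077 M

0.2077 M


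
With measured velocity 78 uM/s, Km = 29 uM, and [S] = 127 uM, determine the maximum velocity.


Vmax = v * (Km + [S]) / [S]
Vmax = 78 * (29 + 127) / 127
Vmax = 95.811 uM/s

95.811 uM/s


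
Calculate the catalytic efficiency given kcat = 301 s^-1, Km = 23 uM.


Catalytic efficiency = kcat / Km
= 301 / 23
= 13.087 uM^-1*s^-1

13.087 uM^-1*s^-1


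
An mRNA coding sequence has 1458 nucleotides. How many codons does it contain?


codons = nucleotides / 3
codons = 1458 / 3 = 486

486


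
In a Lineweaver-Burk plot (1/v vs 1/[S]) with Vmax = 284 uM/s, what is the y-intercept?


y-intercept = 1/Vmax
= 1/284
= 0.0035 s/uM

0.0035 s/uM


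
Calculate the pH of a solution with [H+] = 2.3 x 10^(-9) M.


pH = -log10([H+])
pH = -log10(2.3 x 10^(-9))
pH = 8.6383

8.6383


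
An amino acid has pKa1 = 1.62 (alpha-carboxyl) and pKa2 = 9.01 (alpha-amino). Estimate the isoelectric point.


pI = (pKa1 + pKa2) / 2
pI = (1.62 + 9.01) / 2
pI = 5.315

5.315


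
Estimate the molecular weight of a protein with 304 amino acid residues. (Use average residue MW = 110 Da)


MW = n_residues * 110 Da
MW = 304 * 110
MW = 33440 Da

33440 Da


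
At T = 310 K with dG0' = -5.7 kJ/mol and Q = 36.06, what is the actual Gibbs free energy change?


dG = dG0' + RT * ln(Q) / 1000
dG = -5.7 + 8.314 * 310 * ln(36.06) / 1000
dG = 3.5402 kJ/mol

3.5402 kJ/mol


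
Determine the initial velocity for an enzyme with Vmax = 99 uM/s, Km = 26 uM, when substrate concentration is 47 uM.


v = Vmax * [S] / (Km + [S])
v = 99 * 47 / (26 + 47)
v = 63.7397 uM/s

63.7397 uM/s


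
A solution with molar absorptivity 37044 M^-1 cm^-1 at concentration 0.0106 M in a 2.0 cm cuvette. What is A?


A = epsilon * c * l
A = 37044 * 0.0106 * 2.0
A = 785.3328

785.3328


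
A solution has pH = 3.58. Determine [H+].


[H+] = 10^(-pH)
[H+] = 10^(-3.58)
[H+] = 2.630e-04 M

2.630e-04 M


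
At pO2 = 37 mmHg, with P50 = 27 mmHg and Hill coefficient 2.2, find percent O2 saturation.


Y = pO2^n / (P50^n + pO2^n)
Y = 37^2.2 / (27^2.2 + 37^2.2)
Y = 66.67%

66.67%


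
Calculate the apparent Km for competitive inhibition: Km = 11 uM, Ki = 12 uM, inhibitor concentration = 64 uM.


Km_app = Km * (1 + [I]/Ki)
Km_app = 11 * (1 + 64/12)
Km_app = 69.6667 uM

69.6667 uM


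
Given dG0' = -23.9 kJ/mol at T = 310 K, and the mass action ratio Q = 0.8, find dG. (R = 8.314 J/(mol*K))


dG = dG0' + RT * ln(Q) / 1000
dG = -23.9 + 8.314 * 310 * ln(0.8) / 1000
dG = -24.4751 kJ/mol

-24.4751 kJ/mol


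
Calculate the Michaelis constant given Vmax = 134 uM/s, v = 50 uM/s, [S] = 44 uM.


Km = [S] * (Vmax - v) / v
Km = 44 * (134 - 50) / 50
Km = 73.92 uM

73.92 uM


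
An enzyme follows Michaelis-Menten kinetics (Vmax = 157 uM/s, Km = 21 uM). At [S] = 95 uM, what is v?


v = Vmax * [S] / (Km + [S])
v = 157 * 95 / (21 + 95)
v = 128.5776 uM/s

128.5776 uM/s


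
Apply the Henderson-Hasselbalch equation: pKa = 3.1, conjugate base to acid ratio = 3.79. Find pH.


pH = pKa + log10([A-]/[HA])
pH = 3.1 + log10(3.79)
pH = 3.6786

3.6786


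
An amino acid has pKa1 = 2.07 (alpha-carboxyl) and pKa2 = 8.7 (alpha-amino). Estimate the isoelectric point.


pI = (pKa1 + pKa2) / 2
pI = (2.07 + 8.7) / 2
pI = 5.385

5.385


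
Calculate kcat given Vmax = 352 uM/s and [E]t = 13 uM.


kcat = Vmax / [E]t
kcat = 352 / 13
kcat = 27.0769 s^-1

27.0769 s^-1


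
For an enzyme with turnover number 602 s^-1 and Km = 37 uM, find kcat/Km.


Catalytic efficiency = kcat / Km
= 602 / 37
= 16.2703 uM^-1*s^-1

16.2703 uM^-1*s^-1


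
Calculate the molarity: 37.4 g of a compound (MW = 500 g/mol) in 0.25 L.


C = (mass / MW) / volume
C = (37.4 / 500) / 0.25
C = 0.2992 M

0.2992 M


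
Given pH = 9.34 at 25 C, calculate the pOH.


pOH = 14 - pH
pOH = 14 - 9.34
pOH = 4.66

4.66


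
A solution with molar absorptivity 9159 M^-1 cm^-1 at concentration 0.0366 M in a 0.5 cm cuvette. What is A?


A = epsilon * c * l
A = 9159 * 0.0366 * 0.5
A = 167.6097

167.6097


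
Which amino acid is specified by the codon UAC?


Standard genetic code lookup.
Codon UAC -> Tyr

Tyr


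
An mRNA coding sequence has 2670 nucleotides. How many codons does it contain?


codons = nucleotides / 3
codons = 2670 / 3 = 890

890


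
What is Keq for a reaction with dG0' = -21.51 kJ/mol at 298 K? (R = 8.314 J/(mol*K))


Keq = exp(-dG0 * 1000 / (R * T))
Keq = exp(-(-21.51) * 1000 / (8.314 * 298))
Keq = 5895.1599

5895.1599


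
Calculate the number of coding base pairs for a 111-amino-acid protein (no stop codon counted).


Each amino acid = 1 codon = 3 bp
bp = 111 * 3 = 333 bp

333 bp


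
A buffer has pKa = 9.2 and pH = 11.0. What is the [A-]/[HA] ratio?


[A-]/[HA] = 10^(pH - pKa)
= 10^(11.0 - 9.2)
= 63.0957

63.0957


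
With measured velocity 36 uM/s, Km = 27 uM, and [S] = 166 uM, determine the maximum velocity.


Vmax = v * (Km + [S]) / [S]
Vmax = 36 * (27 + 166) / 166
Vmax = 41.8554 uM/s

41.8554 uM/s


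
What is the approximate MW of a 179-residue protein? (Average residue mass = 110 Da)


MW = n_residues * 110 Da
MW = 179 * 110
MW = 19690 Da

19690 Da


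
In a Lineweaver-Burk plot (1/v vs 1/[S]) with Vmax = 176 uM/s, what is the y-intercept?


y-intercept = 1/Vmax
= 1/176
= 0.0057 s/uM

0.0057 s/uM


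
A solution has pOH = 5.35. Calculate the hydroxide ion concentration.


[OH-] = 10^(-pOH)
[OH-] = 10^(-5.35)
[OH-] = 4.467e-06 M

4.467e-06 M


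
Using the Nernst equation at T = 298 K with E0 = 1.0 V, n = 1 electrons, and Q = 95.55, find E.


E = E0 - (RT/nF) * ln(Q)
E = 1.0 - (8.314 * 298 / (1 * 96485)) * ln(95.55)
E = 0.8829 V

0.8829 V


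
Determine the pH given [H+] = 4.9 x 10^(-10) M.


pH = -log10([H+])
pH = -log10(4.9 x 10^(-10))
pH = 9.3098

9.3098


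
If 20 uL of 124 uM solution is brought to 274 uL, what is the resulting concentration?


C2 = C1 * V1 / V2
C2 = 124 * 20 / 274
C2 = 9.0511 uM

9.0511 uM


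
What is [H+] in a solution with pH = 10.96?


[H+] = 10^(-pH)
[H+] = 10^(-10.96)
[H+] = 1.096e-11 M

1.096e-11 M


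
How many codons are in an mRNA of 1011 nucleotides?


codons = nucleotides / 3
codons = 1011 / 3 = 337

337


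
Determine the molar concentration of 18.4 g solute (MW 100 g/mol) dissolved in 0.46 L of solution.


C = (mass / MW) / volume
C = (18.4 / 100) / 0.46
C = 0.4 M

0.4 M


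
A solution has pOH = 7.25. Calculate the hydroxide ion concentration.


[OH-] = 10^(-pOH)
[OH-] = 10^(-7.25)
[OH-] = 5.623e-08 M

5.623e-08 M


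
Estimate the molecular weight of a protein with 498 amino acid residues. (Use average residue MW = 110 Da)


MW = n_residues * 110 Da
MW = 498 * 110
MW = 54780 Da

54780 Da


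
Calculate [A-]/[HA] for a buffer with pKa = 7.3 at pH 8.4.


[A-]/[HA] = 10^(pH - pKa)
= 10^(8.4 - 7.3)
= 12.5893

12.5893


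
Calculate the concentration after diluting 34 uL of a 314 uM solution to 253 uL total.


C2 = C1 * V1 / V2
C2 = 314 * 34 / 253
C2 = 42.1976 uM

42.1976 uM


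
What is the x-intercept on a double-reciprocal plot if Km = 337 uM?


x-intercept = -1/Km
= -1/337
= -0.003 1/uM

-0.003 1/uM


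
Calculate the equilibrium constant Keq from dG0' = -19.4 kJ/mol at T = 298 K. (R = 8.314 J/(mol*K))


Keq = exp(-dG0 * 1000 / (R * T))
Keq = exp(-(-19.4) * 1000 / (8.314 * 298))
Keq = 2515.5499

2515.5499


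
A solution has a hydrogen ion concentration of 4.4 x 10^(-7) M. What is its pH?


pH = -log10([H+])
pH = -log10(4.4 x 10^(-7))
pH = 6.3565

6.3565


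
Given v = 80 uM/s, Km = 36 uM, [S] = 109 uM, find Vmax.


Vmax = v * (Km + [S]) / [S]
Vmax = 80 * (36 + 109) / 109
Vmax = 106.422 uM/s

106.422 uM/s


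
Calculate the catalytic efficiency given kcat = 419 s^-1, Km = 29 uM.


Catalytic efficiency = kcat / Km
= 419 / 29
= 14.4483 uM^-1*s^-1

14.4483 uM^-1*s^-1


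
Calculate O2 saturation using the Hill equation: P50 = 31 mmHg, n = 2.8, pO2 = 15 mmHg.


Y = pO2^n / (P50^n + pO2^n)
Y = 15^2.8 / (31^2.8 + 15^2.8)
Y = 11.58%

11.58%


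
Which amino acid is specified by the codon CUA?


Standard genetic code lookup.
Codon CUA -> Leu

Leu


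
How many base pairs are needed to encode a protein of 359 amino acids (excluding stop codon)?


Each amino acid = 1 codon = 3 bp
bp = 359 * 3 = 1077 bp

1077 bp


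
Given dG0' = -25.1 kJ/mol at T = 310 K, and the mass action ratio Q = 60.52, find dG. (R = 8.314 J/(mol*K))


dG = dG0' + RT * ln(Q) / 1000
dG = -25.1 + 8.314 * 310 * ln(60.52) / 1000
dG = -14.5252 kJ/mol

-14.5252 kJ/mol


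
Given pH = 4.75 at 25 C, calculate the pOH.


pOH = 14 - pH
pOH = 14 - 4.75
pOH = 9.25

9.25


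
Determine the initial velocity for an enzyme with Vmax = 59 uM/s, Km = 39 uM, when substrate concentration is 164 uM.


v = Vmax * [S] / (Km + [S])
v = 59 * 164 / (39 + 164)
v = 47.665 uM/s

47.665 uM/s


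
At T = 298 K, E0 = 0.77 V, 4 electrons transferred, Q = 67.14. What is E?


E = E0 - (RT/nF) * ln(Q)
E = 0.77 - (8.314 * 298 / (4 * 96485)) * ln(67.14)
E = 0.743 V

0.743 V


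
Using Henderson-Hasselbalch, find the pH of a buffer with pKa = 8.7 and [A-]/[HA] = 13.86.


pH = pKa + log10([A-]/[HA])
pH = 8.7 + log10(13.86)
pH = 9.8418

9.8418


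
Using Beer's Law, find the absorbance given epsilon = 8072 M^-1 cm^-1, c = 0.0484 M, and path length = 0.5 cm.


A = epsilon * c * l
A = 8072 * 0.0484 * 0.5
A = 195.3424

195.3424


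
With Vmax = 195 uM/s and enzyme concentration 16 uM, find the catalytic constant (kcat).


kcat = Vmax / [E]t
kcat = 195 / 16
kcat = 12.1875 s^-1

12.1875 s^-1


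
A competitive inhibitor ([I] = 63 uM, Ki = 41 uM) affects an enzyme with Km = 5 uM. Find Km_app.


Km_app = Km * (1 + [I]/Ki)
Km_app = 5 * (1 + 63/41)
Km_app = 12.6829 uM

12.6829 uM


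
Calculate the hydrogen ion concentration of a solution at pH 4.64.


[H+] = 10^(-pH)
[H+] = 10^(-4.64)
[H+] = 2.291e-05 M

2.291e-05 M


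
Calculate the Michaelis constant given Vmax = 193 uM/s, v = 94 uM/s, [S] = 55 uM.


Km = [S] * (Vmax - v) / v
Km = 55 * (193 - 94) / 94
Km = 57.9255 uM

57.9255 uM


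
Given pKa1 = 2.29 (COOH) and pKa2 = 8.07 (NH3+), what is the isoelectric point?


pI = (pKa1 + pKa2) / 2
pI = (2.29 + 8.07) / 2
pI = 5.18

5.18


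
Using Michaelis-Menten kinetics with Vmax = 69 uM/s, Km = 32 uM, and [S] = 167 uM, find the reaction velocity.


v = Vmax * [S] / (Km + [S])
v = 69 * 167 / (32 + 167)
v = 57.9045 uM/s

57.9045 uM/s


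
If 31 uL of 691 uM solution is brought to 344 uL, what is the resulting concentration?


C2 = C1 * V1 / V2
C2 = 691 * 31 / 344
C2 = 62.2703 uM

62.2703 uM


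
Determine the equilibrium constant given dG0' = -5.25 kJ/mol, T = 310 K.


Keq = exp(-dG0 * 1000 / (R * T))
Keq = exp(-(-5.25) * 1000 / (8.314 * 310))
Keq = 7.6674

7.6674


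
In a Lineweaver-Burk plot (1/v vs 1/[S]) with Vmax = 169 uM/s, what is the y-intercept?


y-intercept = 1/Vmax
= 1/169
= 0.0059 s/uM

0.0059 s/uM


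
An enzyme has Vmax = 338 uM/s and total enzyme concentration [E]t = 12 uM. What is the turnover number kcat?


kcat = Vmax / [E]t
kcat = 338 / 12
kcat = 28.1667 s^-1

28.1667 s^-1


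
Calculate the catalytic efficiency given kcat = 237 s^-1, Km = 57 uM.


Catalytic efficiency = kcat / Km
= 237 / 57
= 4.1579 uM^-1*s^-1

4.1579 uM^-1*s^-1


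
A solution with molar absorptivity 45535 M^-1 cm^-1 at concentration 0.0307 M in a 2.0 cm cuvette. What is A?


A = epsilon * c * l
A = 45535 * 0.0307 * 2.0
A = 2795.849

2795.849


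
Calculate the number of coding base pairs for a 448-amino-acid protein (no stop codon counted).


Each amino acid = 1 codon = 3 bp
bp = 448 * 3 = 1344 bp

1344 bp


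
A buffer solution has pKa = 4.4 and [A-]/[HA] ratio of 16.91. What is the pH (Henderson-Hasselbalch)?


pH = pKa + log10([A-]/[HA])
pH = 4.4 + log10(16.91)
pH = 5.6281

5.6281


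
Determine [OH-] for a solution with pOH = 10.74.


[OH-] = 10^(-pOH)
[OH-] = 10^(-10.74)
[OH-] = 1.820e-11 M

1.820e-11 M


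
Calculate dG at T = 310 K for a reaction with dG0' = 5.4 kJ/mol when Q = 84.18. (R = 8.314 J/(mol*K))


dG = dG0' + RT * ln(Q) / 1000
dG = 5.4 + 8.314 * 310 * ln(84.18) / 1000
dG = 16.8252 kJ/mol

16.8252 kJ/mol


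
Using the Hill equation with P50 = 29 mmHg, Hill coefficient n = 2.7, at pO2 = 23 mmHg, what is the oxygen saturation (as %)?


Y = pO2^n / (P50^n + pO2^n)
Y = 23^2.7 / (29^2.7 + 23^2.7)
Y = 34.84%

34.84%


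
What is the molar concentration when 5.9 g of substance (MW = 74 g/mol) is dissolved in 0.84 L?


C = (mass / MW) / volume
C = (5.9 / 74) / 0.84
C = 0.0949 M

0.0949 M


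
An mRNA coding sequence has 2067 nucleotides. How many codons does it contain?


codons = nucleotides / 3
codons = 2067 / 3 = 689

689


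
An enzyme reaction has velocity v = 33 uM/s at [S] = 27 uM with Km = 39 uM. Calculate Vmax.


Vmax = v * (Km + [S]) / [S]
Vmax = 33 * (39 + 27) / 27
Vmax = 80.6667 uM/s

80.6667 uM/s


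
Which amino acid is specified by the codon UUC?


Standard genetic code lookup.
Codon UUC -> Phe

Phe


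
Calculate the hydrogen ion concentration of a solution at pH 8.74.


[H+] = 10^(-pH)
[H+] = 10^(-8.74)
[H+] = 1.820e-09 M

1.820e-09 M


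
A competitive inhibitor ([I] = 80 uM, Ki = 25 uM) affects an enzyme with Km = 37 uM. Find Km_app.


Km_app = Km * (1 + [I]/Ki)
Km_app = 37 * (1 + 80/25)
Km_app = 155.4 uM

155.4 uM


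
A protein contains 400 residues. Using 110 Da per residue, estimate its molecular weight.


MW = n_residues * 110 Da
MW = 400 * 110
MW = 44000 Da

44000 Da


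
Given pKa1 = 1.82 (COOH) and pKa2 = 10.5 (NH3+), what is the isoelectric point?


pI = (pKa1 + pKa2) / 2
pI = (1.82 + 10.5) / 2
pI = 6.16

6.16


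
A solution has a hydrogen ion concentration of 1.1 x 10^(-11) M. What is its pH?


pH = -log10([H+])
pH = -log10(1.1 x 10^(-11))
pH = 10.9586

10.9586


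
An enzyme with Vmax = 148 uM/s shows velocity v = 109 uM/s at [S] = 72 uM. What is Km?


Km = [S] * (Vmax - v) / v
Km = 72 * (148 - 109) / 109
Km = 25.7615 uM

25.7615 uM


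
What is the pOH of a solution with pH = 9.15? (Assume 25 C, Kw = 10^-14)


pOH = 14 - pH
pOH = 14 - 9.15
pOH = 4.85

4.85


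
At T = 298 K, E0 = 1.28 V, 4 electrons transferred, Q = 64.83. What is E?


E = E0 - (RT/nF) * ln(Q)
E = 1.28 - (8.314 * 298 / (4 * 96485)) * ln(64.83)
E = 1.2532 V

1.2532 V


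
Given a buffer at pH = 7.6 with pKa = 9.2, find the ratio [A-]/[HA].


[A-]/[HA] = 10^(pH - pKa)
= 10^(7.6 - 9.2)
= 0.0251

0.0251


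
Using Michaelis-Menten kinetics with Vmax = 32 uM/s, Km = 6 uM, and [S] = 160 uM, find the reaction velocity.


v = Vmax * [S] / (Km + [S])
v = 32 * 160 / (6 + 160)
v = 30.8434 uM/s

30.8434 uM/s


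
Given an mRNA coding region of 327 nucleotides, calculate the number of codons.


codons = nucleotides / 3
codons = 327 / 3 = 109

109


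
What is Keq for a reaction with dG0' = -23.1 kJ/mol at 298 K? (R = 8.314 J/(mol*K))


Keq = exp(-dG0 * 1000 / (R * T))
Keq = exp(-(-23.1) * 1000 / (8.314 * 298))
Keq = 11199.7225

11199.7225


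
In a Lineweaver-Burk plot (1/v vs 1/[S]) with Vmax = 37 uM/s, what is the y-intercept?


y-intercept = 1/Vmax
= 1/37
= 0.027 s/uM

0.027 s/uM


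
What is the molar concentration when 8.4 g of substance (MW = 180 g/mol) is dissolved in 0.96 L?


C = (mass / MW) / volume
C = (8.4 / 180) / 0.96
C = 0.0486 M

0.0486 M


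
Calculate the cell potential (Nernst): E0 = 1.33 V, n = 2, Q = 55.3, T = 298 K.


E = E0 - (RT/nF) * ln(Q)
E = 1.33 - (8.314 * 298 / (2 * 96485)) * ln(55.3)
E = 1.2785 V

1.2785 V


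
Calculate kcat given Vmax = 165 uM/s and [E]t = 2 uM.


kcat = Vmax / [E]t
kcat = 165 / 2
kcat = 82.5 s^-1

82.5 s^-1


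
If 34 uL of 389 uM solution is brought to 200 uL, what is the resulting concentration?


C2 = C1 * V1 / V2
C2 = 389 * 34 / 200
C2 = 66.13 uM

66.13 uM


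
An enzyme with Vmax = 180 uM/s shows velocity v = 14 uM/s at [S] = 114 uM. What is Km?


Km = [S] * (Vmax - v) / v
Km = 114 * (180 - 14) / 14
Km = 1351.7143 uM

1351.7143 uM


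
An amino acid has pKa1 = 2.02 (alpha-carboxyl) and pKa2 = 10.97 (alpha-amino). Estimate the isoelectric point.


pI = (pKa1 + pKa2) / 2
pI = (2.02 + 10.97) / 2
pI = 6.495

6.495


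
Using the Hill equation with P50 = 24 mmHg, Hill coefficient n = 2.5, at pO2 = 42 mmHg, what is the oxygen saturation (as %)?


Y = pO2^n / (P50^n + pO2^n)
Y = 42^2.5 / (24^2.5 + 42^2.5)
Y = 80.2%

80.2%


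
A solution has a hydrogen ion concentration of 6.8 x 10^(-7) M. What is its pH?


pH = -log10([H+])
pH = -log10(6.8 x 10^(-7))
pH = 6.1675

6.1675


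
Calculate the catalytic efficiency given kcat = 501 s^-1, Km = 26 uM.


Catalytic efficiency = kcat / Km
= 501 / 26
= 19.2692 uM^-1*s^-1

19.2692 uM^-1*s^-1


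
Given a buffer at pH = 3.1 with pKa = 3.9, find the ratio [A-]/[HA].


[A-]/[HA] = 10^(pH - pKa)
= 10^(3.1 - 3.9)
= 0.1585

0.1585


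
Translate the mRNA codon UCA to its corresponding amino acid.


Standard genetic code lookup.
Codon UCA -> Ser

Ser


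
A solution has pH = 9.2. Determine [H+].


[H+] = 10^(-pH)
[H+] = 10^(-9.2)
[H+] = 6.310e-10 M

6.310e-10 M


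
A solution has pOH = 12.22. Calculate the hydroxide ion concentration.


[OH-] = 10^(-pOH)
[OH-] = 10^(-12.22)
[OH-] = 6.026e-13 M

6.026e-13 M


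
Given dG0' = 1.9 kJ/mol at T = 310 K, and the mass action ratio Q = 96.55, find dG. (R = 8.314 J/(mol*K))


dG = dG0' + RT * ln(Q) / 1000
dG = 1.9 + 8.314 * 310 * ln(96.55) / 1000
dG = 13.6786 kJ/mol

13.6786 kJ/mol


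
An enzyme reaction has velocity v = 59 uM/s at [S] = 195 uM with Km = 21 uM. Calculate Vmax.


Vmax = v * (Km + [S]) / [S]
Vmax = 59 * (21 + 195) / 195
Vmax = 65.3538 uM/s

65.3538 uM/s


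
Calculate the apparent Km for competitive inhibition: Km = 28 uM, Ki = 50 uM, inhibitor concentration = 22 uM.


Km_app = Km * (1 + [I]/Ki)
Km_app = 28 * (1 + 22/50)
Km_app = 40.32 uM

40.32 uM


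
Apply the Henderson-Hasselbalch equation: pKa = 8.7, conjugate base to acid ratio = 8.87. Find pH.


pH = pKa + log10([A-]/[HA])
pH = 8.7 + log10(8.87)
pH = 9.6479

9.6479


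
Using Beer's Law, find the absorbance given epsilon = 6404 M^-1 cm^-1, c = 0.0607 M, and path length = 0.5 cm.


A = epsilon * c * l
A = 6404 * 0.0607 * 0.5
A = 194.3614

194.3614


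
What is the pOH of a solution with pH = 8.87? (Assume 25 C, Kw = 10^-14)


pOH = 14 - pH
pOH = 14 - 8.87
pOH = 5.13

5.13


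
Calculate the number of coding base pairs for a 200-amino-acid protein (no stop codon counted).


Each amino acid = 1 codon = 3 bp
bp = 200 * 3 = 600 bp

600 bp


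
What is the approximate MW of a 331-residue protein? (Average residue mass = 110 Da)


MW = n_residues * 110 Da
MW = 331 * 110
MW = 36410 Da

36410 Da


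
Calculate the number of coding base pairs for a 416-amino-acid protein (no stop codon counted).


Each amino acid = 1 codon = 3 bp
bp = 416 * 3 = 1248 bp

1248 bp


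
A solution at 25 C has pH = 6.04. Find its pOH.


pOH = 14 - pH
pOH = 14 - 6.04
pOH = 7.96

7.96


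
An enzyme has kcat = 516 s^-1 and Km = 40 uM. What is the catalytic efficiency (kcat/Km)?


Catalytic efficiency = kcat / Km
= 516 / 40
= 12.9 uM^-1*s^-1

12.9 uM^-1*s^-1


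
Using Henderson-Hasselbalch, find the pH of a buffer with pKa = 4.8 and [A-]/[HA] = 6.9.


pH = pKa + log10([A-]/[HA])
pH = 4.8 + log10(6.9)
pH = 5.6388

5.6388


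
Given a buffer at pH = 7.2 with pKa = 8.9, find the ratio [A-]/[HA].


[A-]/[HA] = 10^(pH - pKa)
= 10^(7.2 - 8.9)
= 0.02

0.02


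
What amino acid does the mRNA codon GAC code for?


Standard genetic code lookup.
Codon GAC -> Asp

Asp


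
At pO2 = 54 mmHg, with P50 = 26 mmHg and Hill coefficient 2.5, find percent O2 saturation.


Y = pO2^n / (P50^n + pO2^n)
Y = 54^2.5 / (26^2.5 + 54^2.5)
Y = 86.14%

86.14%


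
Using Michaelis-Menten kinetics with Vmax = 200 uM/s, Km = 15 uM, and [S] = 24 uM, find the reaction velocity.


v = Vmax * [S] / (Km + [S])
v = 200 * 24 / (15 + 24)
v = 123.0769 uM/s

123.0769 uM/s


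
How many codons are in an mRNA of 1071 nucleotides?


codons = nucleotides / 3
codons = 1071 / 3 = 357

357


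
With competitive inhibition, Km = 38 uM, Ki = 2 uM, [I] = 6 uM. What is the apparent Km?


Km_app = Km * (1 + [I]/Ki)
Km_app = 38 * (1 + 6/2)
Km_app = 152.0 uM

152.0 uM


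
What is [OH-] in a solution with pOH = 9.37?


[OH-] = 10^(-pOH)
[OH-] = 10^(-9.37)
[OH-] = 4.266e-10 M

4.266e-10 M


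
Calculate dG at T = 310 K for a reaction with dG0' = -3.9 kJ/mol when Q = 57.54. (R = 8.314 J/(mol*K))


dG = dG0' + RT * ln(Q) / 1000
dG = -3.9 + 8.314 * 310 * ln(57.54) / 1000
dG = 6.5446 kJ/mol

6.5446 kJ/mol


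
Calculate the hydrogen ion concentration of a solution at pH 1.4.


[H+] = 10^(-pH)
[H+] = 10^(-1.4)
[H+] = 0.0398 M

0.0398 M


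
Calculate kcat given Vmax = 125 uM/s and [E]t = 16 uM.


kcat = Vmax / [E]t
kcat = 125 / 16
kcat = 7.8125 s^-1

7.8125 s^-1


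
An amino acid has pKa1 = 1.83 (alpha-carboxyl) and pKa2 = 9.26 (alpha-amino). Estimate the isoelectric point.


pI = (pKa1 + pKa2) / 2
pI = (1.83 + 9.26) / 2
pI = 5.545

5.545


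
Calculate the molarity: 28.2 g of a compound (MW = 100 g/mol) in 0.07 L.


C = (mass / MW) / volume
C = (28.2 / 100) / 0.07
C = 4.0286 M

4.0286 M


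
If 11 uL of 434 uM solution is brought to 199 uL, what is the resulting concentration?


C2 = C1 * V1 / V2
C2 = 434 * 11 / 199
C2 = 23.9899 uM

23.9899 uM


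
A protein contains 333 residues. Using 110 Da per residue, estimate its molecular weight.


MW = n_residues * 110 Da
MW = 333 * 110
MW = 36630 Da

36630 Da


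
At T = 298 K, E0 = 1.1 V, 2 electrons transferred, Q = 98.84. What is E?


E = E0 - (RT/nF) * ln(Q)
E = 1.1 - (8.314 * 298 / (2 * 96485)) * ln(98.84)
E = 1.041 V

1.041 V


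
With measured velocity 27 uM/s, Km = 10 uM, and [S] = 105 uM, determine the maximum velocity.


Vmax = v * (Km + [S]) / [S]
Vmax = 27 * (10 + 105) / 105
Vmax = 29.5714 uM/s

29.5714 uM/s


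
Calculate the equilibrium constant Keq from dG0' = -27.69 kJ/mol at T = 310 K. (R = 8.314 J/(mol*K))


Keq = exp(-dG0 * 1000 / (R * T))
Keq = exp(-(-27.69) * 1000 / (8.314 * 310))
Keq = 46334.1667

46334.1667


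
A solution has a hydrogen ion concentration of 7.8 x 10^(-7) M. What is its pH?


pH = -log10([H+])
pH = -log10(7.8 x 10^(-7))
pH = 6.1079

6.1079


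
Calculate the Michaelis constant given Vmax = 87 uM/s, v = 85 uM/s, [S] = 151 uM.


Km = [S] * (Vmax - v) / v
Km = 151 * (87 - 85) / 85
Km = 3.5529 uM

3.5529 uM


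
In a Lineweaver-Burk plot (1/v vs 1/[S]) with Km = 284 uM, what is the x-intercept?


x-intercept = -1/Km
= -1/284
= -0.0035 1/uM

-0.0035 1/uM


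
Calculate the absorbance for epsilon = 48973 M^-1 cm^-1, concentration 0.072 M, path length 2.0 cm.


A = epsilon * c * l
A = 48973 * 0.072 * 2.0
A = 7052.112

7052.112


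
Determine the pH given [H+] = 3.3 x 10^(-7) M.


pH = -log10([H+])
pH = -log10(3.3 x 10^(-7))
pH = 6.4815

6.4815


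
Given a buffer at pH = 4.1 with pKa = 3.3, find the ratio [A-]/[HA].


[A-]/[HA] = 10^(pH - pKa)
= 10^(4.1 - 3.3)
= 6.3096

6.3096


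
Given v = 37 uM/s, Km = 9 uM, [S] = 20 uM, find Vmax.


Vmax = v * (Km + [S]) / [S]
Vmax = 37 * (9 + 20) / 20
Vmax = 53.65 uM/s

53.65 uM/s


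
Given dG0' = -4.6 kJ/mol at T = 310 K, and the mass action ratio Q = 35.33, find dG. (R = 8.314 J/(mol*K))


dG = dG0' + RT * ln(Q) / 1000
dG = -4.6 + 8.314 * 310 * ln(35.33) / 1000
dG = 4.5875 kJ/mol

4.5875 kJ/mol


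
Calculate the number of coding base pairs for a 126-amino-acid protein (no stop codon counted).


Each amino acid = 1 codon = 3 bp
bp = 126 * 3 = 378 bp

378 bp


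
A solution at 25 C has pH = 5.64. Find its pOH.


pOH = 14 - pH
pOH = 14 - 5.64
pOH = 8.36

8.36


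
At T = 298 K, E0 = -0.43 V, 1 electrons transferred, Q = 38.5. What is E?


E = E0 - (RT/nF) * ln(Q)
E = -0.43 - (8.314 * 298 / (1 * 96485)) * ln(38.5)
E = -0.5237 V

-0.5237 V


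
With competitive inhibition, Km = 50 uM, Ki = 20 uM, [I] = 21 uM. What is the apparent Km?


Km_app = Km * (1 + [I]/Ki)
Km_app = 50 * (1 + 21/20)
Km_app = 102.5 uM

102.5 uM


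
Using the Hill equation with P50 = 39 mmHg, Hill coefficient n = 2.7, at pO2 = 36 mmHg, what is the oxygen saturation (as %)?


Y = pO2^n / (P50^n + pO2^n)
Y = 36^2.7 / (39^2.7 + 36^2.7)
Y = 44.62%

44.62%


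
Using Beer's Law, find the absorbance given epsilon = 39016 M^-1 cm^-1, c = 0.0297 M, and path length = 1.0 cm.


A = epsilon * c * l
A = 39016 * 0.0297 * 1.0
A = 1158.7752

1158.7752


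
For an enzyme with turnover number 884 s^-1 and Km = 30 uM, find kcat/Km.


Catalytic efficiency = kcat / Km
= 884 / 30
= 29.4667 uM^-1*s^-1

29.4667 uM^-1*s^-1


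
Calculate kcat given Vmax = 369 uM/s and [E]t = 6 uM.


kcat = Vmax / [E]t
kcat = 369 / 6
kcat = 61.5 s^-1

61.5 s^-1


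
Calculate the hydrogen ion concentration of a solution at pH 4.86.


[H+] = 10^(-pH)
[H+] = 10^(-4.86)
[H+] = 1.380e-05 M

1.380e-05 M


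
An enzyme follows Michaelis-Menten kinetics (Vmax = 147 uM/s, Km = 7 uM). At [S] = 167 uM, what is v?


v = Vmax * [S] / (Km + [S])
v = 147 * 167 / (7 + 167)
v = 141.0862 uM/s

141.0862 uM/s


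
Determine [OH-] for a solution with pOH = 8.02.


[OH-] = 10^(-pOH)
[OH-] = 10^(-8.02)
[OH-] = 9.550e-09 M

9.550e-09 M


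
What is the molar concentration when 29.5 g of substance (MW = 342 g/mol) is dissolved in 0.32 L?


C = (mass / MW) / volume
C = (29.5 / 342) / 0.32
C = 0.2696 M

0.2696 M


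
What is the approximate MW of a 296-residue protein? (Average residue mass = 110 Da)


MW = n_residues * 110 Da
MW = 296 * 110
MW = 32560 Da

32560 Da


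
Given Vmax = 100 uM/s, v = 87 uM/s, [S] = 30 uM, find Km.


Km = [S] * (Vmax - v) / v
Km = 30 * (100 - 87) / 87
Km = 4.4828 uM

4.4828 uM


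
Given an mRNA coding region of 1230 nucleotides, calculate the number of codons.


codons = nucleotides / 3
codons = 1230 / 3 = 410

410


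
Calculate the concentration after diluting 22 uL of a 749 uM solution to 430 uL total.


C2 = C1 * V1 / V2
C2 = 749 * 22 / 430
C2 = 38.3209 uM

38.3209 uM


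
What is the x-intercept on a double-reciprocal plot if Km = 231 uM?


x-intercept = -1/Km
= -1/231
= -0.0043 1/uM

-0.0043 1/uM


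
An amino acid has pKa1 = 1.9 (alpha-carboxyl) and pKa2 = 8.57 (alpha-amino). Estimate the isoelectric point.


pI = (pKa1 + pKa2) / 2
pI = (1.9 + 8.57) / 2
pI = 5.235

5.235


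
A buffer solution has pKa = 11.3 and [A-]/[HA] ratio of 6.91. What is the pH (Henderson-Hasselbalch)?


pH = pKa + log10([A-]/[HA])
pH = 11.3 + log10(6.91)
pH = 12.1395

12.1395


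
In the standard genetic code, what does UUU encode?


Standard genetic code lookup.
Codon UUU -> Phe

Phe


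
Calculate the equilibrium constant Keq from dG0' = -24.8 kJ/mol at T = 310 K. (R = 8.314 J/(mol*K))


Keq = exp(-dG0 * 1000 / (R * T))
Keq = exp(-(-24.8) * 1000 / (8.314 * 310))
Keq = 15098.094

15098.094


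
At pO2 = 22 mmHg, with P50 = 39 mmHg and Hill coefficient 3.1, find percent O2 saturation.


Y = pO2^n / (P50^n + pO2^n)
Y = 22^3.1 / (39^3.1 + 22^3.1)
Y = 14.49%

14.49%


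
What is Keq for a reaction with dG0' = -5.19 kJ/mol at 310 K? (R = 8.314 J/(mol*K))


Keq = exp(-dG0 * 1000 / (R * T))
Keq = exp(-(-5.19) * 1000 / (8.314 * 310))
Keq = 7.491

7.491


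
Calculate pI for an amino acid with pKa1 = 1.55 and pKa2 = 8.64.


pI = (pKa1 + pKa2) / 2
pI = (1.55 + 8.64) / 2
pI = 5.095

5.095


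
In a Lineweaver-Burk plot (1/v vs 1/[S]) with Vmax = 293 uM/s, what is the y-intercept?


y-intercept = 1/Vmax
= 1/293
= 0.0034 s/uM

0.0034 s/uM


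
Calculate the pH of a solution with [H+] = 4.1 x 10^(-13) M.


pH = -log10([H+])
pH = -log10(4.1 x 10^(-13))
pH = 12.3872

12.3872


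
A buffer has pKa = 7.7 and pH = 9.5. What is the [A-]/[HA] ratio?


[A-]/[HA] = 10^(pH - pKa)
= 10^(9.5 - 7.7)
= 63.0957

63.0957


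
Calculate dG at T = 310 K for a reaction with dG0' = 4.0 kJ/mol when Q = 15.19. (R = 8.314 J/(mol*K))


dG = dG0' + RT * ln(Q) / 1000
dG = 4.0 + 8.314 * 310 * ln(15.19) / 1000
dG = 11.012 kJ/mol

11.012 kJ/mol


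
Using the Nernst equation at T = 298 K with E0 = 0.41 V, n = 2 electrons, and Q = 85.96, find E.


E = E0 - (RT/nF) * ln(Q)
E = 0.41 - (8.314 * 298 / (2 * 96485)) * ln(85.96)
E = 0.3528 V

0.3528 V


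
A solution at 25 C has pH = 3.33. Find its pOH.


pOH = 14 - pH
pOH = 14 - 3.33
pOH = 10.67

10.67


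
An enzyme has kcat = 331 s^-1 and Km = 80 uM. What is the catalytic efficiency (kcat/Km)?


Catalytic efficiency = kcat / Km
= 331 / 80
= 4.1375 uM^-1*s^-1

4.1375 uM^-1*s^-1


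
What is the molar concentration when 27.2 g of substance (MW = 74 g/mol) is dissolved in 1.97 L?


C = (mass / MW) / volume
C = (27.2 / 74) / 1.97
C = 0.1866 M

0.1866 M


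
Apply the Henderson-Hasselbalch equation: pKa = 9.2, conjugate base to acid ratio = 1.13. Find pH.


pH = pKa + log10([A-]/[HA])
pH = 9.2 + log10(1.13)
pH = 9.2531

9.2531


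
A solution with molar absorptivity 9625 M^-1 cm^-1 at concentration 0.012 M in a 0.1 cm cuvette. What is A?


A = epsilon * c * l
A = 9625 * 0.012 * 0.1
A = 11.55

11.55


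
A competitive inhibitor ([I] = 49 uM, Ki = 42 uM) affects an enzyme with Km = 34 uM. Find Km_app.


Km_app = Km * (1 + [I]/Ki)
Km_app = 34 * (1 + 49/42)
Km_app = 73.6667 uM

73.6667 uM


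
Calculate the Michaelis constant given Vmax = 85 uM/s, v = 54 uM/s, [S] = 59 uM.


Km = [S] * (Vmax - v) / v
Km = 59 * (85 - 54) / 54
Km = 33.8704 uM

33.8704 uM


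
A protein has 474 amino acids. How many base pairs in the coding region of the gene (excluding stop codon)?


Each amino acid = 1 codon = 3 bp
bp = 474 * 3 = 1422 bp

1422 bp


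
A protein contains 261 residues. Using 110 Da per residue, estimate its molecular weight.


MW = n_residues * 110 Da
MW = 261 * 110
MW = 28710 Da

28710 Da


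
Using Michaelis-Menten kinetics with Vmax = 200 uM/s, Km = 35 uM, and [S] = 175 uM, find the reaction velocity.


v = Vmax * [S] / (Km + [S])
v = 200 * 175 / (35 + 175)
v = 166.6667 uM/s

166.6667 uM/s


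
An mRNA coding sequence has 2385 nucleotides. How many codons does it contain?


codons = nucleotides / 3
codons = 2385 / 3 = 795

795


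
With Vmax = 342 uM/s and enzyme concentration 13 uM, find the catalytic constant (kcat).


kcat = Vmax / [E]t
kcat = 342 / 13
kcat = 26.3077 s^-1

26.3077 s^-1


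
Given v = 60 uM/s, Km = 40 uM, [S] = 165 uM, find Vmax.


Vmax = v * (Km + [S]) / [S]
Vmax = 60 * (40 + 165) / 165
Vmax = 74.5455 uM/s

74.5455 uM/s


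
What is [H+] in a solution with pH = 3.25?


[H+] = 10^(-pH)
[H+] = 10^(-3.25)
[H+] = 5.623e-04 M

5.623e-04 M


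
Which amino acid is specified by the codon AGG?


Standard genetic code lookup.
Codon AGG -> Arg

Arg


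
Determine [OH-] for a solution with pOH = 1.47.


[OH-] = 10^(-pOH)
[OH-] = 10^(-1.47)
[OH-] = 0.0339 M

0.0339 M


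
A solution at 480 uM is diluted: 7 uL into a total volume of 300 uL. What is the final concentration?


C2 = C1 * V1 / V2
C2 = 480 * 7 / 300
C2 = 11.2 uM

11.2 uM


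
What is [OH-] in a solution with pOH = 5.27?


[OH-] = 10^(-pOH)
[OH-] = 10^(-5.27)
[OH-] = 5.370e-06 M

5.370e-06 M


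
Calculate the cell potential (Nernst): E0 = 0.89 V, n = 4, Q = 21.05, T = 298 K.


E = E0 - (RT/nF) * ln(Q)
E = 0.89 - (8.314 * 298 / (4 * 96485)) * ln(21.05)
E = 0.8704 V

0.8704 V


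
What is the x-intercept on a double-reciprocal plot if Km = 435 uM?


x-intercept = -1/Km
= -1/435
= -0.0023 1/uM

-0.0023 1/uM


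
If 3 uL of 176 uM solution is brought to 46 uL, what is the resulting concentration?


C2 = C1 * V1 / V2
C2 = 176 * 3 / 46
C2 = 11.4783 uM

11.4783 uM


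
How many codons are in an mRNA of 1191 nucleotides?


codons = nucleotides / 3
codons = 1191 / 3 = 397

397


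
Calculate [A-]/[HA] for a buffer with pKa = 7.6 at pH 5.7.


[A-]/[HA] = 10^(pH - pKa)
= 10^(5.7 - 7.6)
= 0.0126

0.0126


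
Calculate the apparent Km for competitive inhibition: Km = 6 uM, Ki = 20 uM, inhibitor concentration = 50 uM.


Km_app = Km * (1 + [I]/Ki)
Km_app = 6 * (1 + 50/20)
Km_app = 21.0 uM

21.0 uM


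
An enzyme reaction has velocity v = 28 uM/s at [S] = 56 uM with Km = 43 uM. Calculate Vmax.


Vmax = v * (Km + [S]) / [S]
Vmax = 28 * (43 + 56) / 56
Vmax = 49.5 uM/s

49.5 uM/s


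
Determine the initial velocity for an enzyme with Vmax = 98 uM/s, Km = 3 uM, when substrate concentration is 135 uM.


v = Vmax * [S] / (Km + [S])
v = 98 * 135 / (3 + 135)
v = 95.8696 uM/s

95.8696 uM/s


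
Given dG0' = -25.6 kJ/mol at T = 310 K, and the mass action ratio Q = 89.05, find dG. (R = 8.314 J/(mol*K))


dG = dG0' + RT * ln(Q) / 1000
dG = -25.6 + 8.314 * 310 * ln(89.05) / 1000
dG = -14.0298 kJ/mol

-14.0298 kJ/mol


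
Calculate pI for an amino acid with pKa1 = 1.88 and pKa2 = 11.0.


pI = (pKa1 + pKa2) / 2
pI = (1.88 + 11.0) / 2
pI = 6.44

6.44


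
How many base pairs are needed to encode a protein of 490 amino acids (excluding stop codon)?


Each amino acid = 1 codon = 3 bp
bp = 490 * 3 = 1470 bp

1470 bp


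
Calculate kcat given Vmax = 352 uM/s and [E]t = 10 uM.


kcat = Vmax / [E]t
kcat = 352 / 10
kcat = 35.2 s^-1

35.2 s^-1


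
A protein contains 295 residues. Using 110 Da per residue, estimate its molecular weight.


MW = n_residues * 110 Da
MW = 295 * 110
MW = 32450 Da

32450 Da


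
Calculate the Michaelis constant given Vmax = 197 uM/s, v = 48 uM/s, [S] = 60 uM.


Km = [S] * (Vmax - v) / v
Km = 60 * (197 - 48) / 48
Km = 186.25 uM

186.25 uM


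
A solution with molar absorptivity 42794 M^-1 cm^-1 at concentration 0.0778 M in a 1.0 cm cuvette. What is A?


A = epsilon * c * l
A = 42794 * 0.0778 * 1.0
A = 3329.3732

3329.3732


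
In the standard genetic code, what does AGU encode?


Standard genetic code lookup.
Codon AGU -> Ser

Ser


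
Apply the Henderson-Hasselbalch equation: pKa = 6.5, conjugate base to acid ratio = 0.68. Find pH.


pH = pKa + log10([A-]/[HA])
pH = 6.5 + log10(0.68)
pH = 6.3325

6.3325


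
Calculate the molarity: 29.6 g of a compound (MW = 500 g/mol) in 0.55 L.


C = (mass / MW) / volume
C = (29.6 / 500) / 0.55
C = 0.1076 M

0.1076 M


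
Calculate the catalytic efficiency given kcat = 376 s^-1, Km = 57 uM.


Catalytic efficiency = kcat / Km
= 376 / 57
= 6.5965 uM^-1*s^-1

6.5965 uM^-1*s^-1


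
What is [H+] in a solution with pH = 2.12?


[H+] = 10^(-pH)
[H+] = 10^(-2.12)
[H+] = 0.0076 M

0.0076 M


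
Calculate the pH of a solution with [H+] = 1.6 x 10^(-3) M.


pH = -log10([H+])
pH = -log10(1.6 x 10^(-3))
pH = 2.7959

2.7959


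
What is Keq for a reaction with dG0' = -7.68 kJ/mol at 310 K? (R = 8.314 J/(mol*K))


Keq = exp(-dG0 * 1000 / (R * T))
Keq = exp(-(-7.68) * 1000 / (8.314 * 310))
Keq = 19.6842

19.6842


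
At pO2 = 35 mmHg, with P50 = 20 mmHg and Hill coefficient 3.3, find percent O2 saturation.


Y = pO2^n / (P50^n + pO2^n)
Y = 35^3.3 / (20^3.3 + 35^3.3)
Y = 86.37%

86.37%


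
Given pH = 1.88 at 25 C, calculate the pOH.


pOH = 14 - pH
pOH = 14 - 1.88
pOH = 12.12

12.12


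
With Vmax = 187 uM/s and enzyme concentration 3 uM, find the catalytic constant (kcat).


kcat = Vmax / [E]t
kcat = 187 / 3
kcat = 62.3333 s^-1

62.3333 s^-1


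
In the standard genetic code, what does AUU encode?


Standard genetic code lookup.
Codon AUU -> Ile

Ile


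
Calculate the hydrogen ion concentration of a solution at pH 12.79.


[H+] = 10^(-pH)
[H+] = 10^(-12.79)
[H+] = 1.622e-13 M

1.622e-13 M


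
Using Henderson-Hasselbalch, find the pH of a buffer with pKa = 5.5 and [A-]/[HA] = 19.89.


pH = pKa + log10([A-]/[HA])
pH = 5.5 + log10(19.89)
pH = 6.7986

6.7986


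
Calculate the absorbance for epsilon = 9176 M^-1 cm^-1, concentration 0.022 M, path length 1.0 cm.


A = epsilon * c * l
A = 9176 * 0.022 * 1.0
A = 201.872

201.872


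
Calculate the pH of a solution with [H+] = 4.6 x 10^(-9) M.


pH = -log10([H+])
pH = -log10(4.6 x 10^(-9))
pH = 8.3372

8.3372


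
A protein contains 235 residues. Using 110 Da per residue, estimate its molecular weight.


MW = n_residues * 110 Da
MW = 235 * 110
MW = 25850 Da

25850 Da


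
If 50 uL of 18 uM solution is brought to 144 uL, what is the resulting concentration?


C2 = C1 * V1 / V2
C2 = 18 * 50 / 144
C2 = 6.25 uM

6.25 uM


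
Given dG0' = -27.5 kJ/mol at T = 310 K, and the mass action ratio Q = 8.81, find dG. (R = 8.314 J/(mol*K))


dG = dG0' + RT * ln(Q) / 1000
dG = -27.5 + 8.314 * 310 * ln(8.81) / 1000
dG = -21.892 kJ/mol

-21.892 kJ/mol


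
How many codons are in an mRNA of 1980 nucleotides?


codons = nucleotides / 3
codons = 1980 / 3 = 660

660


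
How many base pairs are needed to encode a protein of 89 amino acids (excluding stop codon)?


Each amino acid = 1 codon = 3 bp
bp = 89 * 3 = 267 bp

267 bp


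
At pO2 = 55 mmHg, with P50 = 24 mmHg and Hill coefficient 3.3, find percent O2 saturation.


Y = pO2^n / (P50^n + pO2^n)
Y = 55^3.3 / (24^3.3 + 55^3.3)
Y = 93.92%

93.92%


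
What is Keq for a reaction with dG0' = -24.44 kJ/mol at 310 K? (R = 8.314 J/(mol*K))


Keq = exp(-dG0 * 1000 / (R * T))
Keq = exp(-(-24.44) * 1000 / (8.314 * 310))
Keq = 13129.8678

13129.8678


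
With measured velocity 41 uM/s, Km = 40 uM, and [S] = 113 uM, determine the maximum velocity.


Vmax = v * (Km + [S]) / [S]
Vmax = 41 * (40 + 113) / 113
Vmax = 55.5133 uM/s

55.5133 uM/s
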